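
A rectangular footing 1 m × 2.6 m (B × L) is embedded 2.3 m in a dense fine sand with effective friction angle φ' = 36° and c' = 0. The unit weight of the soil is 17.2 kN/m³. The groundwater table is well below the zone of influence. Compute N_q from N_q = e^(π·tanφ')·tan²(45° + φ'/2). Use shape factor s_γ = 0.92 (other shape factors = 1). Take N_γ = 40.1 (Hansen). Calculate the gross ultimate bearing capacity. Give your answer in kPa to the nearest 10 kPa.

tan36° = 0.7265, so N_q = e^(π×0.7265)·tan²(63°) = 9.801 × 3.852 = 37.75.
q = γ·D_f = 17.2 × 2.3 = 39.56 kPa.
q·N_q = 39.56 × 37.752 = 1493.5 kPa
0.5·γ·B·N_γ·s_γ = 0.5 × 17.2 × 1 × 40.1 × 0.92 = 317.27 kPa
q_ult = 1493.5 + 317.27 = 1810.8 kPa.

q_ult ≈ 1810 kPa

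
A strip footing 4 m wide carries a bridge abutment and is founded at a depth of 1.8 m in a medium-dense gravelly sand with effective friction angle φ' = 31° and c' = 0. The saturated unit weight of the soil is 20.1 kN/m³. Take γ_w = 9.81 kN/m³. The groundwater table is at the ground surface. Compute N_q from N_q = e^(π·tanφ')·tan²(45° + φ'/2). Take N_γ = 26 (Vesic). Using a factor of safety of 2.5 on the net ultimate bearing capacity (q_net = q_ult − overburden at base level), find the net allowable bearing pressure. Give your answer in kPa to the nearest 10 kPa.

q_all(net) ≈ 360 kPa

N_q = e^(π·tan31°)·tan²(60.5°) = 20.63.
Water table at ground surface, so effective unit weight γ' = 20.1 − 9.81 = 10.29 kN/m³ is used throughout; overburden q = 10.29 × 1.8 = 18.522 kPa; the same γ' applies in the ½γBN_γ term.
Surcharge term q·N_q = 18.522 × 20.631 = 382.12 kPa; self-weight term 0.5·γ·B·N_γ = 0.5 × 10.29 × 4 × 26 = 535.08 kPa.
q_ult = 382.12 + 535.08 = 917.2 kPa.
q_net = 917.2 − 18.522 = 898.68 kPa.
q_all(net) = 898.68 / 2.5 = 359.47 kPa.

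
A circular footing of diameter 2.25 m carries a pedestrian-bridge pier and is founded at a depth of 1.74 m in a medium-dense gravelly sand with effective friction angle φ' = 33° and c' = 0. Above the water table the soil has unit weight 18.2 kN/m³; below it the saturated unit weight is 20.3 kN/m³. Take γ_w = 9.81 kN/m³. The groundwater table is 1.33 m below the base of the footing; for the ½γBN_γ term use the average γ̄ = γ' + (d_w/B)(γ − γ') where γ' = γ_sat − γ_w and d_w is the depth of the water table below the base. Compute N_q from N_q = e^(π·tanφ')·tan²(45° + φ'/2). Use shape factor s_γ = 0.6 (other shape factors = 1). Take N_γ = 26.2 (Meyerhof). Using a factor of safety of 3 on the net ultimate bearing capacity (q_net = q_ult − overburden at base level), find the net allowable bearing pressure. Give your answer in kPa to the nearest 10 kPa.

N_q = e^(π·tan33°)·tan²(61.5°) = 26.09.
q = γ·D_f = 18.2 × 1.74 = 31.668 kPa.
γ' = 10.49 kN/m³; averaging over the depth B below the base, γ̄ = γ' + (d_w/B)(γ − γ') = 15.047 kN/m³.
q·N_q = 31.668 × 26.092 = 826.28 kPa
0.5·γ·B·N_γ·s_γ = 0.5 × 15.047 × 2.25 × 26.2 × 0.6 = 266.11 kPa
q_ult = 826.28 + 266.11 = 1092.4 kPa.
q_net = 1092.4 − 31.668 = 1060.7 kPa.
q_all(net) = 1060.7 / 3 = 353.58 kPa.

q_all(net) ≈ 350 kPa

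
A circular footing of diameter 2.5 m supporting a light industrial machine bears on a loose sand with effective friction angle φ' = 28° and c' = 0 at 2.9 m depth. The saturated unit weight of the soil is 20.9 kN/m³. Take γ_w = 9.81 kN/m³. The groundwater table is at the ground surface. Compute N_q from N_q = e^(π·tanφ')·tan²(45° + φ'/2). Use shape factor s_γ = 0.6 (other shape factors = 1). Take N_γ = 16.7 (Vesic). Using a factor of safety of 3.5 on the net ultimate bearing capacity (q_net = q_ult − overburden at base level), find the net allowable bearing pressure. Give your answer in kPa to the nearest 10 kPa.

N_q = e^(π·tan28°)·tan²(59°) = 14.72.
γ' = 20.9 − 9.81 = 11.09 kN/m³ (submerged throughout). q = 11.09 × 2.9 = 32.161 kPa; the same γ' applies in the ½γBN_γ term.
q·N_q = 32.161 × 14.72 = 473.41 kPa
0.5·γ·B·N_γ·s_γ = 0.5 × 11.09 × 2.5 × 16.7 × 0.6 = 138.9 kPa
q_ult = 473.41 + 138.9 = 612.31 kPa.
q_net = 612.31 − 32.161 = 580.15 kPa.
q_all(net) = 580.15 / 3.5 = 165.76 kPa.

q_all(net) ≈ 170 kPa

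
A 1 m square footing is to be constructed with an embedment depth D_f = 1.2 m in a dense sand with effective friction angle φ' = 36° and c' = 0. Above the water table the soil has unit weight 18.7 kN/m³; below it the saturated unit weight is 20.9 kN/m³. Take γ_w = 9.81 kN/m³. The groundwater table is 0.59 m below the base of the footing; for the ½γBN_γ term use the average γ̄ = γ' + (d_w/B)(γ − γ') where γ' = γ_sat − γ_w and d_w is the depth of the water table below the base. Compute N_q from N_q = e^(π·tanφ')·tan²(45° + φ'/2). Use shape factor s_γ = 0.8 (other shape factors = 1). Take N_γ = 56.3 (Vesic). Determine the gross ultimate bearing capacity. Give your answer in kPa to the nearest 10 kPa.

q_ult ≈ 1200 kPa

tan36° = 0.7265, so N_q = e^(π×0.7265)·tan²(63°) = 9.801 × 3.852 = 37.75.
q = γ·D_f = 18.7 × 1.2 = 22.44 kPa.
γ' = 11.09 kN/m³; averaging over the depth B below the base, γ̄ = γ' + (d_w/B)(γ − γ') = 15.58 kN/m³.
q·N_q = 22.44 × 37.752 = 847.17 kPa
0.5·γ·B·N_γ·s_γ = 0.5 × 15.58 × 1 × 56.3 × 0.8 = 350.86 kPa
q_ult = 847.17 + 350.86 = 1198 kPa.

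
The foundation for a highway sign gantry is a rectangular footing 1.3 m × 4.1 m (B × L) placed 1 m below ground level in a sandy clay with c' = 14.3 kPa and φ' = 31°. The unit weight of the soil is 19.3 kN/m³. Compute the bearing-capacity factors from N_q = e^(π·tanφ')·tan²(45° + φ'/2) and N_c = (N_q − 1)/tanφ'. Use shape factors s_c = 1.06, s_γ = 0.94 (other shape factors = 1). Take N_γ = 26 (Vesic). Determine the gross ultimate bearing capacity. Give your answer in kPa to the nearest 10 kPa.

tan31° = 0.6009, so N_q = e^(π×0.6009)·tan²(60.5°) = 6.604 × 3.124 = 20.63.
N_c = (20.63 − 1)/tan31° = 32.67.
q = γ·D_f = 19.3 × 1 = 19.3 kPa.
c·N_c·s_c = 14.3 × 32.671 × 1.06 = 495.23 kPa
q·N_q = 19.3 × 20.631 = 398.17 kPa
0.5·γ·B·N_γ·s_γ = 0.5 × 19.3 × 1.3 × 26 × 0.94 = 306.6 kPa
q_ult = 495.23 + 398.17 + 306.6 = 1200 kPa.

q_ult ≈ 1200 kPa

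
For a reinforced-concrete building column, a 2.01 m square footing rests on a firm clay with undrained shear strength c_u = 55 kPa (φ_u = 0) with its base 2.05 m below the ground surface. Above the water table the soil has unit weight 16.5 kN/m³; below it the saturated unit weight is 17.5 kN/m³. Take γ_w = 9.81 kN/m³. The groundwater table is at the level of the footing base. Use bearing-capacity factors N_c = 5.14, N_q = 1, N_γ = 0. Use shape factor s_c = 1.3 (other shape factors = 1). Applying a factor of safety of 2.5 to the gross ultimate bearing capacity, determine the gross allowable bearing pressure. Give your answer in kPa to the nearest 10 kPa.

q_all ≈ 160 kPa

Effective surcharge at the founding depth q = γ·D_f = 16.5 × 2.05 = 33.825 kPa.
q_ult = c·N_c·s_c + q·N_q
     = 55 × 5.14 × 1.3 + 33.825 × 1
     = 367.51 + 33.825 = 401.33 kPa.
q_all = q_ult / FS = 401.33 / 2.5 = 160.53 kPa.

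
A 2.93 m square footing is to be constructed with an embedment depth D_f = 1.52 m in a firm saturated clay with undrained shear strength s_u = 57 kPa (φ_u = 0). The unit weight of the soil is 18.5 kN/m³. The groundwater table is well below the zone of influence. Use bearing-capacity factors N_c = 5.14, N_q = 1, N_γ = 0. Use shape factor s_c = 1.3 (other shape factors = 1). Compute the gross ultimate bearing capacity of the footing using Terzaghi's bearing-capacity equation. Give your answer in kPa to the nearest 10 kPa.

Effective surcharge at the founding depth q = γ·D_f = 18.5 × 1.52 = 28.12 kPa.
q_ult = c·N_c·s_c + q·N_q
     = 57 × 5.14 × 1.3 + 28.12 × 1
     = 380.87 + 28.12 = 408.99 kPa.

q_ult ≈ 410 kPa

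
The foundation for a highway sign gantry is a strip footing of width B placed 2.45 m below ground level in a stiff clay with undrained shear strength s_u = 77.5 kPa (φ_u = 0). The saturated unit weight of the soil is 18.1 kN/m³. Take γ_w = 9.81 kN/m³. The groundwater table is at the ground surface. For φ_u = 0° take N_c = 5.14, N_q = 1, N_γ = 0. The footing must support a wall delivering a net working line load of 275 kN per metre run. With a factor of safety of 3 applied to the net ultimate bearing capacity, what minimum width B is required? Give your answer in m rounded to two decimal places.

γ' = 18.1 − 9.81 = 8.29 kN/m³ (submerged throughout). q = 8.29 × 2.45 = 20.311 kPa.
c·N_c = 77.5 × 5.14 = 398.35 kPa
q·N_q = 20.311 × 1 = 20.311 kPa
q_ult = 398.35 + 20.311 = 418.66 kPa.
For φ = 0 the ½γBN_γ term vanishes, so q_ult is independent of B. q_net = 418.66 − 20.311 = 398.35 kPa; q_all(net) = 398.35/3 = 132.78 kPa.
Required width B = w / q_all(net) = 275 / 132.78 = 2.071 m.

B = 2.07 m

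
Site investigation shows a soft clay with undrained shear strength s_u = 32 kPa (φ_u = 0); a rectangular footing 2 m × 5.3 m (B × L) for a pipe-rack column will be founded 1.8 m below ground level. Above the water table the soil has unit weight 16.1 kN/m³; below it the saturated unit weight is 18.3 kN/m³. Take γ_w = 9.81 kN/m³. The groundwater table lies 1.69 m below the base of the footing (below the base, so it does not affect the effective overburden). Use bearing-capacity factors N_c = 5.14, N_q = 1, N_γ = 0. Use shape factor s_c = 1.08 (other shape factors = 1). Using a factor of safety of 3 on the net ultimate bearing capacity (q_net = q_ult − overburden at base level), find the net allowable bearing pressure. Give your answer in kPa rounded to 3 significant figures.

q_all(net) ≈ 59.2 kPa

q = γ·D_f = 16.1 × 1.8 = 28.98 kPa.
c·N_c·s_c = 32 × 5.14 × 1.08 = 177.64 kPa
q·N_q = 28.98 × 1 = 28.98 kPa
q_ult = 177.64 + 28.98 = 206.62 kPa.
q_net = 206.62 − 28.98 = 177.64 kPa.
q_all(net) = 177.64 / 3 = 59.213 kPa.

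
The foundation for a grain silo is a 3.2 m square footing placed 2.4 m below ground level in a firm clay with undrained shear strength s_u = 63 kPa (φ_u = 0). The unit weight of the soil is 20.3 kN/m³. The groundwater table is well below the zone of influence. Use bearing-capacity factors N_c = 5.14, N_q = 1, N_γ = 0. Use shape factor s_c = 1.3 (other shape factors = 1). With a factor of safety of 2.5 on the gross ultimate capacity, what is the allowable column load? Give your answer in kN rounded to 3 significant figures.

P_all ≈ 1920 kN

Overburden at base level: q = 20.3 × 2.4 = 48.72 kPa.
Cohesion term c·N_c·s_c = 63 × 5.14 × 1.3 = 420.97 kPa; surcharge term q·N_q = 48.72 × 1 = 48.72 kPa.
q_ult = 420.97 + 48.72 = 469.69 kPa.
Gross allowable pressure q_all = 469.69 / 2.5 = 187.87 kPa.
Footing area = 10.24 m², so allowable column load = 187.87 × 10.24 = 1923.8 kN.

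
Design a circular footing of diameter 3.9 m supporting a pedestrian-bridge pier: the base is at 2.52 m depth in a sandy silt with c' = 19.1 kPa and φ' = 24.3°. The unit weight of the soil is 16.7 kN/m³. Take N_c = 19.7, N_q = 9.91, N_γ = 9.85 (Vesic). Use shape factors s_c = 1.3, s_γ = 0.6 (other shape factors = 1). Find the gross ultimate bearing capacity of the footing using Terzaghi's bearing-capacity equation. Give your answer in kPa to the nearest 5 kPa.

q_ult ≈ 1100 kPa

Overburden at base level: q = 16.7 × 2.52 = 42.084 kPa.
Cohesion term c·N_c·s_c = 19.1 × 19.7 × 1.3 = 489.15 kPa; surcharge term q·N_q = 42.084 × 9.91 = 417.05 kPa; self-weight term 0.5·γ·B·N_γ·s_γ = 0.5 × 16.7 × 3.9 × 9.85 × 0.6 = 192.46 kPa.
q_ult = 489.15 + 417.05 + 192.46 = 1098.7 kPa.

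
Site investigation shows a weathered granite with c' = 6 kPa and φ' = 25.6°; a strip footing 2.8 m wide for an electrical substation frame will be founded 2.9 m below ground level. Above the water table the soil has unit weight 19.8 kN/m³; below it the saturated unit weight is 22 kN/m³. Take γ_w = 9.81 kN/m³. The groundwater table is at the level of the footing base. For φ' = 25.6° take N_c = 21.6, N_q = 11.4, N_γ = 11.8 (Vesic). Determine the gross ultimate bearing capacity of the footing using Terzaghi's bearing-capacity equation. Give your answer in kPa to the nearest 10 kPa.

q_ult ≈ 990 kPa

Overburden at base level: q = 19.8 × 2.9 = 57.42 kPa.
Below the base the soil is submerged, so the ½γBN_γ term uses γ' = 22 − 9.81 = 12.19 kN/m³.
Cohesion term c·N_c = 6 × 21.6 = 129.6 kPa; surcharge term q·N_q = 57.42 × 11.4 = 654.59 kPa; self-weight term 0.5·γ·B·N_γ = 0.5 × 12.19 × 2.8 × 11.8 = 201.38 kPa.
q_ult = 129.6 + 654.59 + 201.38 = 985.57 kPa.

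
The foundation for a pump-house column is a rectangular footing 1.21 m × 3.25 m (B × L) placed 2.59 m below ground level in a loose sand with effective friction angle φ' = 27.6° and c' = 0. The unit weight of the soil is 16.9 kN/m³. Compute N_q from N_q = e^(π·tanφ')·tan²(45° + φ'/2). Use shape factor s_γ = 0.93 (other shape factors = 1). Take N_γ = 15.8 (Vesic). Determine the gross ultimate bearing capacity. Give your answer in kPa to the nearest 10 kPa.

tan27.6° = 0.5228, so N_q = e^(π×0.5228)·tan²(58.8°) = 5.167 × 2.726 = 14.09.
Overburden at base level: q = 16.9 × 2.59 = 43.771 kPa.
Surcharge term q·N_q = 43.771 × 14.089 = 616.68 kPa; self-weight term 0.5·γ·B·N_γ·s_γ = 0.5 × 16.9 × 1.21 × 15.8 × 0.93 = 150.24 kPa.
q_ult = 616.68 + 150.24 = 766.92 kPa.

q_ult ≈ 770 kPa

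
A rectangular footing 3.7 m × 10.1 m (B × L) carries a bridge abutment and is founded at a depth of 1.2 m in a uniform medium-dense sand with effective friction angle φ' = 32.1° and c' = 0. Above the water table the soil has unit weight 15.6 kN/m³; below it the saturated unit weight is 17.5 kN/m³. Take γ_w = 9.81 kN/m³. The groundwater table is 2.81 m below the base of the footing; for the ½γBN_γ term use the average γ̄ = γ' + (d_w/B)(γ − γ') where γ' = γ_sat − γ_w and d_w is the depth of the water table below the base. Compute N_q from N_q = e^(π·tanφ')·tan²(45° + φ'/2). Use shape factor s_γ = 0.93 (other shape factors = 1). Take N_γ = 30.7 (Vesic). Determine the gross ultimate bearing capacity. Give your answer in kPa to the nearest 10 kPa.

q_ult ≈ 1160 kPa

tan32.1° = 0.6273, so N_q = e^(π×0.6273)·tan²(61.05°) = 7.176 × 3.268 = 23.45.
Effective surcharge at the founding depth q = γ·D_f = 15.6 × 1.2 = 18.72 kPa.
With d_w = 2.81 m < B, γ̄ = 7.69 + (2.81/3.7) × (15.6 − 7.69) = 13.697 kN/m³.
q_ult = q·N_q + 0.5·γ·B·N_γ·s_γ
     = 18.72 × 23.451 + 0.5 × 13.697 × 3.7 × 30.7 × 0.93
     = 439 + 723.48 = 1162.5 kPa.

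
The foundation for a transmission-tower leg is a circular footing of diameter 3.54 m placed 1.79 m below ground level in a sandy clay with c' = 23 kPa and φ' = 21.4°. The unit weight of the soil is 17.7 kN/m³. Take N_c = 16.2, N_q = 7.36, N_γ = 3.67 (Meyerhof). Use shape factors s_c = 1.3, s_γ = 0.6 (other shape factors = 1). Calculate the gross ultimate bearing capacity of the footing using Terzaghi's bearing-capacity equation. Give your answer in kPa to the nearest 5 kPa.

Effective surcharge at the founding depth q = γ·D_f = 17.7 × 1.79 = 31.683 kPa.
q_ult = c·N_c·s_c + q·N_q + 0.5·γ·B·N_γ·s_γ
     = 23 × 16.2 × 1.3 + 31.683 × 7.36 + 0.5 × 17.7 × 3.54 × 3.67 × 0.6
     = 484.38 + 233.19 + 68.986 = 786.55 kPa.

q_ult ≈ 785 kPa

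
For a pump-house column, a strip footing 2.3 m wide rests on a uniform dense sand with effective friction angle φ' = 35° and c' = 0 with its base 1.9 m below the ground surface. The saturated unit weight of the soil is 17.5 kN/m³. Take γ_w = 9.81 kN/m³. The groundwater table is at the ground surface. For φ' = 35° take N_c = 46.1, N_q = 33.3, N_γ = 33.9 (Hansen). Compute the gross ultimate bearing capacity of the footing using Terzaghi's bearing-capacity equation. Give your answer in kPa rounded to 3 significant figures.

Water table at ground surface, so effective unit weight γ' = 17.5 − 9.81 = 7.69 kN/m³ is used throughout; overburden q = 7.69 × 1.9 = 14.611 kPa; the same γ' applies in the ½γBN_γ term.
Surcharge term q·N_q = 14.611 × 33.3 = 486.55 kPa; self-weight term 0.5·γ·B·N_γ = 0.5 × 7.69 × 2.3 × 33.9 = 299.79 kPa.
q_ult = 486.55 + 299.79 = 786.34 kPa.

q_ult ≈ 786 kPa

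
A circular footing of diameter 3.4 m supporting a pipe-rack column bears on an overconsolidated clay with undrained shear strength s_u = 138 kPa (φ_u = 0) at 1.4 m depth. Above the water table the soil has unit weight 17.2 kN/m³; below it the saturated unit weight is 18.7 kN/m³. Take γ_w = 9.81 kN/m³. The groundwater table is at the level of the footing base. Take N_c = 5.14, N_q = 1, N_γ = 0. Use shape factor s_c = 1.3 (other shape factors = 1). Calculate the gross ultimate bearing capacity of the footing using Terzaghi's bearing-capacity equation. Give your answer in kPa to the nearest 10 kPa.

q_ult ≈ 950 kPa

Effective surcharge at the founding depth q = γ·D_f = 17.2 × 1.4 = 24.08 kPa.
q_ult = c·N_c·s_c + q·N_q
     = 138 × 5.14 × 1.3 + 24.08 × 1
     = 922.12 + 24.08 = 946.2 kPa.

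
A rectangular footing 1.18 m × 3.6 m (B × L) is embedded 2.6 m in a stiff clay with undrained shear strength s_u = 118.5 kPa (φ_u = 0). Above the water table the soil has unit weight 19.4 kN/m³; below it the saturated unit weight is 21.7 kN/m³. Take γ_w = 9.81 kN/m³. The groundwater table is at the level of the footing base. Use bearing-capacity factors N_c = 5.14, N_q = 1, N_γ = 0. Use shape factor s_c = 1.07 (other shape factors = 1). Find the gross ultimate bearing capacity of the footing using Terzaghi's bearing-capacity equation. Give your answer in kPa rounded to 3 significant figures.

q_ult ≈ 702 kPa

q = γ·D_f = 19.4 × 2.6 = 50.44 kPa.
c·N_c·s_c = 118.5 × 5.14 × 1.07 = 651.73 kPa
q·N_q = 50.44 × 1 = 50.44 kPa
q_ult = 651.73 + 50.44 = 702.17 kPa.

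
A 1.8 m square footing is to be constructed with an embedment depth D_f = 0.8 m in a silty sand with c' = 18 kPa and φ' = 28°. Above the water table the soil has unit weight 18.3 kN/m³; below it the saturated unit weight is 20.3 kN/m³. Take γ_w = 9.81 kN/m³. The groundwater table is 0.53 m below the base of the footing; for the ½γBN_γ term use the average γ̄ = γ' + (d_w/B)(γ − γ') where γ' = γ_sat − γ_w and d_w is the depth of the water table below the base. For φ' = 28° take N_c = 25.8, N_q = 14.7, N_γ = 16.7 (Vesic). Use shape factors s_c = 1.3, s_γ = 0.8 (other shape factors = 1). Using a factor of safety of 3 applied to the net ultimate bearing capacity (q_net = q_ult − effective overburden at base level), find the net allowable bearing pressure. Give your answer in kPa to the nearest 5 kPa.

q_all(net) ≈ 320 kPa

Overburden at base level: q = 18.3 × 0.8 = 14.64 kPa.
The water table is 0.53 m below the base (< B = 1.8 m), so the ½γBN_γ term uses γ̄ = γ' + (d_w/B)(γ − γ') = 10.49 + (0.53/1.8)(18.3 − 10.49) = 12.79 kN/m³.
Cohesion term c·N_c·s_c = 18 × 25.8 × 1.3 = 603.72 kPa; surcharge term q·N_q = 14.64 × 14.7 = 215.21 kPa; self-weight term 0.5·γ·B·N_γ·s_γ = 0.5 × 12.79 × 1.8 × 16.7 × 0.8 = 153.78 kPa.
q_ult = 603.72 + 215.21 + 153.78 = 972.71 kPa.
Net ultimate: q_net = 972.71 − 14.64 = 958.07 kPa.
q_all(net) = 958.07 / 3 = 319.36 kPa.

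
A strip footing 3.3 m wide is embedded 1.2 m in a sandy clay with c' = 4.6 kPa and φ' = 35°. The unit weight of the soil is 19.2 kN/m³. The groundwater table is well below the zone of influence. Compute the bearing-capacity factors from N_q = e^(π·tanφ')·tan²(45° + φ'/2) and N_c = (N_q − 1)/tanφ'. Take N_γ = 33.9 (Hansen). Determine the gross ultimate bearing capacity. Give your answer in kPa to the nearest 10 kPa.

tan35° = 0.7002, so N_q = e^(π×0.7002)·tan²(62.5°) = 9.023 × 3.69 = 33.3.
N_c = (33.3 − 1)/tan35° = 46.12.
q = γ·D_f = 19.2 × 1.2 = 23.04 kPa.
c·N_c = 4.6 × 46.124 = 212.17 kPa
q·N_q = 23.04 × 33.296 = 767.14 kPa
0.5·γ·B·N_γ = 0.5 × 19.2 × 3.3 × 33.9 = 1074 kPa
q_ult = 212.17 + 767.14 + 1074 = 2053.3 kPa.

q_ult ≈ 2050 kPa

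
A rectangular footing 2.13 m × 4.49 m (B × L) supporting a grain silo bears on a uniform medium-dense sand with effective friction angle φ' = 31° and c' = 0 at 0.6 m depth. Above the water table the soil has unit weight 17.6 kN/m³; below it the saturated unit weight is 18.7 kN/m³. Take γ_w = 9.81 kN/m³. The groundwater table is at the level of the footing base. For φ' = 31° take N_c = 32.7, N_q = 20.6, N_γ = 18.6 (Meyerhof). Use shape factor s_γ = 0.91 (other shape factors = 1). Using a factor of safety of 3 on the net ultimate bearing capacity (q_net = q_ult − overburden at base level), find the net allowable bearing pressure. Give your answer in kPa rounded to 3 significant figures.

Effective surcharge at the founding depth q = γ·D_f = 17.6 × 0.6 = 10.56 kPa.
The water table coincides with the base, so in the self-weight term γ → γ' = 8.89 kN/m³.
q_ult = q·N_q + 0.5·γ·B·N_γ·s_γ
     = 10.56 × 20.6 + 0.5 × 8.89 × 2.13 × 18.6 × 0.91
     = 217.54 + 160.25 = 377.79 kPa.
q_net = 377.79 − 10.56 = 367.23 kPa.
q_all(net) = 367.23 / 3 = 122.41 kPa.

q_all(net) ≈ 122 kPa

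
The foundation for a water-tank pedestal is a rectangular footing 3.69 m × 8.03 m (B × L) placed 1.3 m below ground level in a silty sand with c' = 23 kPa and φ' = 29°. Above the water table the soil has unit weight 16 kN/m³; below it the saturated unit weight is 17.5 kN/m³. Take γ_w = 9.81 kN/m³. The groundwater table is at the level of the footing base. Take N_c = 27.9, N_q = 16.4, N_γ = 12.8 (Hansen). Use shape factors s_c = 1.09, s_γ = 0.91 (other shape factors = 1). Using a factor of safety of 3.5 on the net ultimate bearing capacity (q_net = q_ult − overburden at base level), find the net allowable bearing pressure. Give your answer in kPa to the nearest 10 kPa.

Effective surcharge at the founding depth q = γ·D_f = 16 × 1.3 = 20.8 kPa.
The water table coincides with the base, so in the self-weight term γ → γ' = 7.69 kN/m³.
q_ult = c·N_c·s_c + q·N_q + 0.5·γ·B·N_γ·s_γ
     = 23 × 27.9 × 1.09 + 20.8 × 16.4 + 0.5 × 7.69 × 3.69 × 12.8 × 0.91
     = 699.45 + 341.12 + 165.26 = 1205.8 kPa.
q_net = 1205.8 − 20.8 = 1185 kPa.
q_all(net) = 1185 / 3.5 = 338.58 kPa.

q_all(net) ≈ 340 kPa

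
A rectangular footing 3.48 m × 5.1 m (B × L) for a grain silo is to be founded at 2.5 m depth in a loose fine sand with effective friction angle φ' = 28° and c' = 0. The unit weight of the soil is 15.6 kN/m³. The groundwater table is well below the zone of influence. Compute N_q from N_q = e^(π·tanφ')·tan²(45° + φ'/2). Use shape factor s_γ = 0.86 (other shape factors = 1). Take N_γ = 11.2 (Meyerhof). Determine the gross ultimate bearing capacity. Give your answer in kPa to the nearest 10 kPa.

q_ult ≈ 840 kPa

tan28° = 0.5317, so N_q = e^(π×0.5317)·tan²(59°) = 5.314 × 2.77 = 14.72.
Overburden at base level: q = 15.6 × 2.5 = 39 kPa.
Surcharge term q·N_q = 39 × 14.72 = 574.08 kPa; self-weight term 0.5·γ·B·N_γ·s_γ = 0.5 × 15.6 × 3.48 × 11.2 × 0.86 = 261.45 kPa.
q_ult = 574.08 + 261.45 = 835.53 kPa.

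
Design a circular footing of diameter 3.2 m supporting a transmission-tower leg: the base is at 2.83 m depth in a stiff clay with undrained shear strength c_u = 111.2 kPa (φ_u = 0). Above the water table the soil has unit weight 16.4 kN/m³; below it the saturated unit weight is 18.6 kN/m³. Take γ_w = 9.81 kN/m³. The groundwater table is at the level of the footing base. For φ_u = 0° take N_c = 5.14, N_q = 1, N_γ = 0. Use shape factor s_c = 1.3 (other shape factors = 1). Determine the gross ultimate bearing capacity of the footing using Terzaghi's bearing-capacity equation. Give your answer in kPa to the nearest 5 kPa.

q_ult ≈ 790 kPa

Overburden at base level: q = 16.4 × 2.83 = 46.412 kPa.
Cohesion term c·N_c·s_c = 111.2 × 5.14 × 1.3 = 743.04 kPa; surcharge term q·N_q = 46.412 × 1 = 46.412 kPa.
q_ult = 743.04 + 46.412 = 789.45 kPa.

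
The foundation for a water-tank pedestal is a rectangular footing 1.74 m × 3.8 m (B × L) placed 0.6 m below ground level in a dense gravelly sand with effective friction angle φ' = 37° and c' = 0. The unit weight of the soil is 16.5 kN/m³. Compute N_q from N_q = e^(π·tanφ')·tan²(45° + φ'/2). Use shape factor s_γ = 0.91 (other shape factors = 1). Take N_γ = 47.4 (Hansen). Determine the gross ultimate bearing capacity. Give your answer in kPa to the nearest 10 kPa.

q_ult ≈ 1040 kPa

tan37° = 0.7536, so N_q = e^(π×0.7536)·tan²(63.5°) = 10.669 × 4.023 = 42.92.
Overburden at base level: q = 16.5 × 0.6 = 9.9 kPa.
Surcharge term q·N_q = 9.9 × 42.92 = 424.91 kPa; self-weight term 0.5·γ·B·N_γ·s_γ = 0.5 × 16.5 × 1.74 × 47.4 × 0.91 = 619.19 kPa.
q_ult = 424.91 + 619.19 = 1044.1 kPa.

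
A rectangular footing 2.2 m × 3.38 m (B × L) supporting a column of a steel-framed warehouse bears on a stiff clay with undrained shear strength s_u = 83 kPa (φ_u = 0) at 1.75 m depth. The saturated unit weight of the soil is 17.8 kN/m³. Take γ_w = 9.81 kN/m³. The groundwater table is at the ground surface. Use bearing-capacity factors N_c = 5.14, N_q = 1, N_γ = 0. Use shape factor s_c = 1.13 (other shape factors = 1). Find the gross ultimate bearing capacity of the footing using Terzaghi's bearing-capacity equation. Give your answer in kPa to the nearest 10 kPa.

q_ult ≈ 500 kPa

With the water table at the surface the whole profile is submerged: γ' = 17.8 − 9.81 = 7.99 kN/m³, so q = γ'·D_f = 13.982 kPa.
q_ult = c·N_c·s_c + q·N_q
     = 83 × 5.14 × 1.13 + 13.982 × 1
     = 482.08 + 13.982 = 496.06 kPa.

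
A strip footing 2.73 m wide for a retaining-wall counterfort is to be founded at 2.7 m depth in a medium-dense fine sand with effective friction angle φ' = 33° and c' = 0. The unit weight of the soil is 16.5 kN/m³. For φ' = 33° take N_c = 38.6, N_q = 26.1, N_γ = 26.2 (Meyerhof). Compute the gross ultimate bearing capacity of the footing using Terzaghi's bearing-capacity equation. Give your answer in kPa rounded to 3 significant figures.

q_ult ≈ 1750 kPa

Overburden at base level: q = 16.5 × 2.7 = 44.55 kPa.
Surcharge term q·N_q = 44.55 × 26.1 = 1162.8 kPa; self-weight term 0.5·γ·B·N_γ = 0.5 × 16.5 × 2.73 × 26.2 = 590.09 kPa.
q_ult = 1162.8 + 590.09 = 1752.8 kPa.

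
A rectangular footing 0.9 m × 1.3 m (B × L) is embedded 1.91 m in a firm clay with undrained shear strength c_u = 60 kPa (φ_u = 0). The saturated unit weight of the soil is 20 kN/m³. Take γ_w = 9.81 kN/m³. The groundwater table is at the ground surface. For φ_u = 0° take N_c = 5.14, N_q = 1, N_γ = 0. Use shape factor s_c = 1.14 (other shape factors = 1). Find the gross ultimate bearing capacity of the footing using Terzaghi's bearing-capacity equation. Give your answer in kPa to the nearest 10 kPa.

γ' = 20 − 9.81 = 10.19 kN/m³ (submerged throughout). q = 10.19 × 1.91 = 19.463 kPa.
c·N_c·s_c = 60 × 5.14 × 1.14 = 351.58 kPa
q·N_q = 19.463 × 1 = 19.463 kPa
q_ult = 351.58 + 19.463 = 371.04 kPa.

q_ult ≈ 370 kPa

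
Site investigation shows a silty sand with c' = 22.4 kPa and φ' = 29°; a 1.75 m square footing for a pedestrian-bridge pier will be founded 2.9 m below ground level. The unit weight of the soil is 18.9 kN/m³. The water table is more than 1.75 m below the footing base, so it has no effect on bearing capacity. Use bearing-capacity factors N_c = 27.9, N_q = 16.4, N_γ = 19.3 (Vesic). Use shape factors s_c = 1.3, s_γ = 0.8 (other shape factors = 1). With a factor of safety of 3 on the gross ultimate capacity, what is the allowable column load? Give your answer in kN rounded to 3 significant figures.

P_all ≈ 2010 kN

q = γ·D_f = 18.9 × 2.9 = 54.81 kPa.
c·N_c·s_c = 22.4 × 27.9 × 1.3 = 812.45 kPa
q·N_q = 54.81 × 16.4 = 898.88 kPa
0.5·γ·B·N_γ·s_γ = 0.5 × 18.9 × 1.75 × 19.3 × 0.8 = 255.34 kPa
q_ult = 812.45 + 898.88 + 255.34 = 1966.7 kPa.
Gross allowable pressure q_all = 1966.7 / 3 = 655.56 kPa.
Footing area = 3.0625 m², so allowable column load = 655.56 × 3.0625 = 2007.6 kN.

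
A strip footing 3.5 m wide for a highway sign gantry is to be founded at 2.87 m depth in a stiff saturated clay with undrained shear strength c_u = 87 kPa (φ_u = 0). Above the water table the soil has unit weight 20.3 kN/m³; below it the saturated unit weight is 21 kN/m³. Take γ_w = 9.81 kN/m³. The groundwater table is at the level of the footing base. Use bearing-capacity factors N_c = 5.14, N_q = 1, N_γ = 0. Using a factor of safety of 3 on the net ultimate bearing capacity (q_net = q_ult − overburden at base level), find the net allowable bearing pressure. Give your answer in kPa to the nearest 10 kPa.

q = γ·D_f = 20.3 × 2.87 = 58.261 kPa.
c·N_c = 87 × 5.14 = 447.18 kPa
q·N_q = 58.261 × 1 = 58.261 kPa
q_ult = 447.18 + 58.261 = 505.44 kPa.
q_net = 505.44 − 58.261 = 447.18 kPa.
q_all(net) = 447.18 / 3 = 149.06 kPa.

q_all(net) ≈ 150 kPa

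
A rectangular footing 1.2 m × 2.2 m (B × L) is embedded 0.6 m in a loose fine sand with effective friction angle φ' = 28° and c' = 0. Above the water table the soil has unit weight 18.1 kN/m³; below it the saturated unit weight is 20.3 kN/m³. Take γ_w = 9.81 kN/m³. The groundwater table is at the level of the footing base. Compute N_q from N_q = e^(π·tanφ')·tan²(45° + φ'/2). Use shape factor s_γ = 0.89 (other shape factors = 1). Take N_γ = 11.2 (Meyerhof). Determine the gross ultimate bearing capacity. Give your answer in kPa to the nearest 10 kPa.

q_ult ≈ 220 kPa

tan28° = 0.5317, so N_q = e^(π×0.5317)·tan²(59°) = 5.314 × 2.77 = 14.72.
Effective surcharge at the founding depth q = γ·D_f = 18.1 × 0.6 = 10.86 kPa.
The water table coincides with the base, so in the self-weight term γ → γ' = 10.49 kN/m³.
q_ult = q·N_q + 0.5·γ·B·N_γ·s_γ
     = 10.86 × 14.72 + 0.5 × 10.49 × 1.2 × 11.2 × 0.89
     = 159.86 + 62.739 = 222.6 kPa.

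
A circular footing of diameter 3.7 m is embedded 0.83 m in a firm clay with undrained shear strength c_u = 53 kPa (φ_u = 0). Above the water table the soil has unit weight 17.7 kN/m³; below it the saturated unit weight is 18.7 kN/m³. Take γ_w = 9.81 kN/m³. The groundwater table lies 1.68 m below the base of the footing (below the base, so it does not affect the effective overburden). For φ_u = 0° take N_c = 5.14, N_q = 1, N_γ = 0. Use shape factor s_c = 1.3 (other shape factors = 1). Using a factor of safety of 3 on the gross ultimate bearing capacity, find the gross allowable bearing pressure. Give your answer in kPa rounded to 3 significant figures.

q = γ·D_f = 17.7 × 0.83 = 14.691 kPa.
c·N_c·s_c = 53 × 5.14 × 1.3 = 354.15 kPa
q·N_q = 14.691 × 1 = 14.691 kPa
q_ult = 354.15 + 14.691 = 368.84 kPa.
q_all = 368.84 / 3 = 122.95 kPa.

q_all ≈ 123 kPa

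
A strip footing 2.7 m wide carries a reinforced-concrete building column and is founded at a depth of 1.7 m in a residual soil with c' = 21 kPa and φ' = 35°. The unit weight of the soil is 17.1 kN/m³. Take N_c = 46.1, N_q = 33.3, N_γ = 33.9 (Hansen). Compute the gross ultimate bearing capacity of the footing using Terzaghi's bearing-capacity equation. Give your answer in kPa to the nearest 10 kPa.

q = γ·D_f = 17.1 × 1.7 = 29.07 kPa.
c·N_c = 21 × 46.1 = 968.1 kPa
q·N_q = 29.07 × 33.3 = 968.03 kPa
0.5·γ·B·N_γ = 0.5 × 17.1 × 2.7 × 33.9 = 782.58 kPa
q_ult = 968.1 + 968.03 + 782.58 = 2718.7 kPa.

q_ult ≈ 2720 kPa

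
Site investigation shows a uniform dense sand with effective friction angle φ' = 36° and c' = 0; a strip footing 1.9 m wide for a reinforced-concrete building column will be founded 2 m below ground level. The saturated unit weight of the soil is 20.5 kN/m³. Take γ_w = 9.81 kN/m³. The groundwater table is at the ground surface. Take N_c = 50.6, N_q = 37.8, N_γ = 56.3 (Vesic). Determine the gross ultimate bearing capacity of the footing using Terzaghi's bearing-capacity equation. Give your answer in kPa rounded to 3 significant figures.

With the water table at the surface the whole profile is submerged: γ' = 20.5 − 9.81 = 10.69 kN/m³, so q = γ'·D_f = 21.38 kPa; the same γ' applies in the ½γBN_γ term.
q_ult = q·N_q + 0.5·γ·B·N_γ
     = 21.38 × 37.8 + 0.5 × 10.69 × 1.9 × 56.3
     = 808.16 + 571.75 = 1379.9 kPa.

q_ult ≈ 1380 kPa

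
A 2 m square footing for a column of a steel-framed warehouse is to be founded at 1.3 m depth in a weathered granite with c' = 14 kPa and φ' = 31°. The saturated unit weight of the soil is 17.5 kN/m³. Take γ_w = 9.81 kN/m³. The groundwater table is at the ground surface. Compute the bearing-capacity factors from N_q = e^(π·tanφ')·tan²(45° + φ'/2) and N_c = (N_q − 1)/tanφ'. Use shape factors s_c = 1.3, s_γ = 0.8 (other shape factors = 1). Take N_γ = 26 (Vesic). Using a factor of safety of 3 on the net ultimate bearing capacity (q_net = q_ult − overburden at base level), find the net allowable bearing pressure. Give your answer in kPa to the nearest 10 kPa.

N_q = e^(π·tan31°)·tan²(60.5°) = 20.63; N_c = (N_q − 1)/tanφ' = 32.67.
Water table at ground surface, so effective unit weight γ' = 17.5 − 9.81 = 7.69 kN/m³ is used throughout; overburden q = 7.69 × 1.3 = 9.997 kPa; the same γ' applies in the ½γBN_γ term.
Cohesion term c·N_c·s_c = 14 × 32.671 × 1.3 = 594.61 kPa; surcharge term q·N_q = 9.997 × 20.631 = 206.25 kPa; self-weight term 0.5·γ·B·N_γ·s_γ = 0.5 × 7.69 × 2 × 26 × 0.8 = 159.95 kPa.
q_ult = 594.61 + 206.25 + 159.95 = 960.81 kPa.
q_net = 960.81 − 9.997 = 950.82 kPa.
q_all(net) = 950.82 / 3 = 316.94 kPa.

q_all(net) ≈ 320 kPa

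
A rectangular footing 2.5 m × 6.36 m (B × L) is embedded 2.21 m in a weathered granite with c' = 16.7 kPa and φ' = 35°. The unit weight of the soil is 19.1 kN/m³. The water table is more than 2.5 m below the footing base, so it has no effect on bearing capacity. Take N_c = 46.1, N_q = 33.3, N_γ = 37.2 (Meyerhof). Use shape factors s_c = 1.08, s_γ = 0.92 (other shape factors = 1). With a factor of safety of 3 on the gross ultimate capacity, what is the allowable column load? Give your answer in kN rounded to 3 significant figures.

Effective surcharge at the founding depth q = γ·D_f = 19.1 × 2.21 = 42.211 kPa.
q_ult = c·N_c·s_c + q·N_q + 0.5·γ·B·N_γ·s_γ
     = 16.7 × 46.1 × 1.08 + 42.211 × 33.3 + 0.5 × 19.1 × 2.5 × 37.2 × 0.92
     = 831.46 + 1405.6 + 817.1 = 3054.2 kPa.
Gross allowable pressure q_all = 3054.2 / 3 = 1018.1 kPa.
Footing area = 15.9 m², so allowable column load = 1018.1 × 15.9 = 16187 kN.

P_all ≈ 16200 kN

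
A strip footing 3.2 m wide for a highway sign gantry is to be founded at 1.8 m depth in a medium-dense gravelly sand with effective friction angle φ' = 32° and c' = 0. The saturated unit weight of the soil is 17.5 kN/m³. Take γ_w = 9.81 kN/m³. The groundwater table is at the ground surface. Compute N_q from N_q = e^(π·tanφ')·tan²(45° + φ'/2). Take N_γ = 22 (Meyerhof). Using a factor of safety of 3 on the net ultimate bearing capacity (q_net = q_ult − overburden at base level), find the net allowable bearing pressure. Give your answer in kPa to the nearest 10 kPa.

q_all(net) ≈ 190 kPa

N_q = e^(π·tan32°)·tan²(61°) = 23.18.
Water table at ground surface, so effective unit weight γ' = 17.5 − 9.81 = 7.69 kN/m³ is used throughout; overburden q = 7.69 × 1.8 = 13.842 kPa; the same γ' applies in the ½γBN_γ term.
Surcharge term q·N_q = 13.842 × 23.177 = 320.81 kPa; self-weight term 0.5·γ·B·N_γ = 0.5 × 7.69 × 3.2 × 22 = 270.69 kPa.
q_ult = 320.81 + 270.69 = 591.5 kPa.
q_net = 591.5 − 13.842 = 577.66 kPa.
q_all(net) = 577.66 / 3 = 192.55 kPa.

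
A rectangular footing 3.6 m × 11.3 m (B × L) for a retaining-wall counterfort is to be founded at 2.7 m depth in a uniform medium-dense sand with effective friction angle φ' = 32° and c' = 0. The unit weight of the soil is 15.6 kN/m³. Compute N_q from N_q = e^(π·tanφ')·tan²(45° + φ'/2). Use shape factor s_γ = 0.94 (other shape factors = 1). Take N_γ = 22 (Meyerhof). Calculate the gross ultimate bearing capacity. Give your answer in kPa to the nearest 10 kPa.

tan32° = 0.6249, so N_q = e^(π×0.6249)·tan²(61°) = 7.121 × 3.255 = 23.18.
q = γ·D_f = 15.6 × 2.7 = 42.12 kPa.
q·N_q = 42.12 × 23.177 = 976.21 kPa
0.5·γ·B·N_γ·s_γ = 0.5 × 15.6 × 3.6 × 22 × 0.94 = 580.69 kPa
q_ult = 976.21 + 580.69 = 1556.9 kPa.

q_ult ≈ 1560 kPa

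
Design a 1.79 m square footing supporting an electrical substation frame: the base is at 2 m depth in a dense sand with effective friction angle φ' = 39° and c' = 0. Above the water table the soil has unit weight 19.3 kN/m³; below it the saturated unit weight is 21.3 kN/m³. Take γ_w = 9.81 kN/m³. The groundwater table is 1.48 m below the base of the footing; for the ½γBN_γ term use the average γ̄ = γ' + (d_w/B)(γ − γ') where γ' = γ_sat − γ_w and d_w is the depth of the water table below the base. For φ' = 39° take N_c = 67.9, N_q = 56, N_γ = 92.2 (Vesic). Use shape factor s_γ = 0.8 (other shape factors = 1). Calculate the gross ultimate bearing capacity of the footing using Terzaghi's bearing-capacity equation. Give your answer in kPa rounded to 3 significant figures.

q = γ·D_f = 19.3 × 2 = 38.6 kPa.
γ' = 11.49 kN/m³; averaging over the depth B below the base, γ̄ = γ' + (d_w/B)(γ − γ') = 17.947 kN/m³.
q·N_q = 38.6 × 56 = 2161.6 kPa
0.5·γ·B·N_γ·s_γ = 0.5 × 17.947 × 1.79 × 92.2 × 0.8 = 1184.8 kPa
q_ult = 2161.6 + 1184.8 = 3346.4 kPa.

q_ult ≈ 3350 kPa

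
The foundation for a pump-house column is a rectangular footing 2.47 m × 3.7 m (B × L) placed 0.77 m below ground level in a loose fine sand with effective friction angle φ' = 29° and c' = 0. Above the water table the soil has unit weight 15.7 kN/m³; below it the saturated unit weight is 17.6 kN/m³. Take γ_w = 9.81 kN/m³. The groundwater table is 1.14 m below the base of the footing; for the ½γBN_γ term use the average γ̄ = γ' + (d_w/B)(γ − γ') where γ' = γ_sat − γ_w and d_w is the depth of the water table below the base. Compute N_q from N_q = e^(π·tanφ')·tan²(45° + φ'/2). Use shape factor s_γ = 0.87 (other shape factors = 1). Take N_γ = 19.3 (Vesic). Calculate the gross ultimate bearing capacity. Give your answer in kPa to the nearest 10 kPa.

q_ult ≈ 440 kPa

tan29° = 0.5543, so N_q = e^(π×0.5543)·tan²(59.5°) = 5.705 × 2.882 = 16.44.
Effective surcharge at the founding depth q = γ·D_f = 15.7 × 0.77 = 12.089 kPa.
With d_w = 1.14 m < B, γ̄ = 7.79 + (1.14/2.47) × (15.7 − 7.79) = 11.441 kN/m³.
q_ult = q·N_q + 0.5·γ·B·N_γ·s_γ
     = 12.089 × 16.443 + 0.5 × 11.441 × 2.47 × 19.3 × 0.87
     = 198.78 + 237.25 = 436.03 kPa.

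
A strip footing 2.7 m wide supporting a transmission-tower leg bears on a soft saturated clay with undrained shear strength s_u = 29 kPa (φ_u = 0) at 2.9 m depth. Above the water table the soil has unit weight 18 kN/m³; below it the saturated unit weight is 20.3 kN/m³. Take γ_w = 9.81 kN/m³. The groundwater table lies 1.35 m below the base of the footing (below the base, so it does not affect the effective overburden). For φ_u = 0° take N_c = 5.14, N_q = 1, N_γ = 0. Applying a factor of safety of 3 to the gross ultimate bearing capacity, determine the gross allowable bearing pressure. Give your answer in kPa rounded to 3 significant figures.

q_all ≈ 67.1 kPa

Effective surcharge at the founding depth q = γ·D_f = 18 × 2.9 = 52.2 kPa.
q_ult = c·N_c + q·N_q
     = 29 × 5.14 + 52.2 × 1
     = 149.06 + 52.2 = 201.26 kPa.
q_all = q_ult / FS = 201.26 / 3 = 67.087 kPa.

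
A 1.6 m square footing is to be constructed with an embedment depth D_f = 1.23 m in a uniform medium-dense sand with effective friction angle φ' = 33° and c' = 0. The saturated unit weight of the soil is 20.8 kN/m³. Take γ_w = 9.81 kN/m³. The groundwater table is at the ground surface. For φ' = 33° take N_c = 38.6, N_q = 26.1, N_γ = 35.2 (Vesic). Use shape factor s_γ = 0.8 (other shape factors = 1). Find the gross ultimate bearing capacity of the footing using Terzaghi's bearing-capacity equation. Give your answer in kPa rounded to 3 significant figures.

q_ult ≈ 600 kPa

Water table at ground surface, so effective unit weight γ' = 20.8 − 9.81 = 10.99 kN/m³ is used throughout; overburden q = 10.99 × 1.23 = 13.518 kPa; the same γ' applies in the ½γBN_γ term.
Surcharge term q·N_q = 13.518 × 26.1 = 352.81 kPa; self-weight term 0.5·γ·B·N_γ·s_γ = 0.5 × 10.99 × 1.6 × 35.2 × 0.8 = 247.58 kPa.
q_ult = 352.81 + 247.58 = 600.39 kPa.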